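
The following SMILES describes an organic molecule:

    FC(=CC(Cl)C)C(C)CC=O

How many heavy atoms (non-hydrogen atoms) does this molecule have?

Every atom symbol written in the SMILES (organic subset) is one heavy atom; implicit H are not written.
Heavy atoms by element → C:8, Cl:1, F:1, O:1.
Total: 11.

11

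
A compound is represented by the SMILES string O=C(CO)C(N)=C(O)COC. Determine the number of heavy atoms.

11

Every atom symbol written in the SMILES (organic subset) is one heavy atom; implicit H are not written.
Heavy atoms by element → C:6, N:1, O:4.
Total: 11.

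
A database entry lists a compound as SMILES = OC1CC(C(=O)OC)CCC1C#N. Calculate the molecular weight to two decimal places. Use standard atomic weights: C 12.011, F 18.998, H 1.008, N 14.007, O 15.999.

183.21 g/mol

First, the molecular formula is C9H13NO3 (counting implicit H from valence).
  C: 9 × 12.011 = 108.099
  H: 13 × 1.008 = 13.104
  N: 1 × 14.007 = 14.007
  O: 3 × 15.999 = 47.997
Sum: 9×12.011 + 13×1.008 + 1×14.007 + 3×15.999 = 183.207 → 183.21 g/mol.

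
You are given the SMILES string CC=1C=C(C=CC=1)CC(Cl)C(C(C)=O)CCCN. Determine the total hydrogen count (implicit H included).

22

Walk through each heavy atom and fill implicit hydrogens from standard valence (C 4, N 3, O 2, S 2, halogen 1):
  atom 1: C, bond orders sum to 1 (valence 4) → 3 H
  atom 2: C, bond orders sum to 4 (valence 4) → 0 H
  atom 3: C, bond orders sum to 3 (valence 4) → 1 H
  atom 4: C, bond orders sum to 4 (valence 4) → 0 H
  atom 5: C, bond orders sum to 3 (valence 4) → 1 H
  atom 6: C, bond orders sum to 3 (valence 4) → 1 H
  atom 7: C, bond orders sum to 3 (valence 4) → 1 H
  atom 8: C, bond orders sum to 2 (valence 4) → 2 H
  atom 9: C, bond orders sum to 3 (valence 4) → 1 H
  atom 10: Cl (halogen, monovalent) → 0 H
  atom 11: C, bond orders sum to 3 (valence 4) → 1 H
  atom 12: C, bond orders sum to 4 (valence 4) → 0 H
  atom 13: C, bond orders sum to 1 (valence 4) → 3 H
  atom 14: O, bond orders sum to 2 (valence 2) → 0 H
  atom 15: C, bond orders sum to 2 (valence 4) → 2 H
  atom 16: C, bond orders sum to 2 (valence 4) → 2 H
  atom 17: C, bond orders sum to 2 (valence 4) → 2 H
  atom 18: N, bond orders sum to 1 (valence 3) → 2 H
Total hydrogens: 22.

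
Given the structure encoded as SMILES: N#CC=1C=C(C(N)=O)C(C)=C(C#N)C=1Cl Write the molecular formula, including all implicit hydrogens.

Walk through each heavy atom and fill implicit hydrogens from standard valence (C 4, N 3, O 2, S 2, halogen 1):
  atom 1: N, bond orders sum to 3 (valence 3) → 0 H
  atom 2: C, bond orders sum to 4 (valence 4) → 0 H
  atom 3: C, bond orders sum to 4 (valence 4) → 0 H
  atom 4: C, bond orders sum to 3 (valence 4) → 1 H
  atom 5: C, bond orders sum to 4 (valence 4) → 0 H
  atom 6: C, bond orders sum to 4 (valence 4) → 0 H
  atom 7: N, bond orders sum to 1 (valence 3) → 2 H
  atom 8: O, bond orders sum to 2 (valence 2) → 0 H
  atom 9: C, bond orders sum to 4 (valence 4) → 0 H
  atom 10: C, bond orders sum to 1 (valence 4) → 3 H
  atom 11: C, bond orders sum to 4 (valence 4) → 0 H
  atom 12: C, bond orders sum to 4 (valence 4) → 0 H
  atom 13: N, bond orders sum to 3 (valence 3) → 0 H
  atom 14: C, bond orders sum to 4 (valence 4) → 0 H
  atom 15: Cl (halogen, monovalent) → 0 H
Totals → C:10, H:6, Cl:1, N:3, O:1.

C10H6ClN3O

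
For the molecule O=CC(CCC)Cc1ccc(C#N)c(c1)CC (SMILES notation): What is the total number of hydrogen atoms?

Walk through each heavy atom and fill implicit hydrogens from standard valence (C 4, N 3, O 2, S 2, halogen 1); for lowercase aromatic atoms, an aromatic c carries 1 H when it has two neighbours and 0 H with three, and aromatic n carries 0 H:
  atom 1: O, bond orders sum to 2 (valence 2) → 0 H
  atom 2: C, bond orders sum to 3 (valence 4) → 1 H
  atom 3: C, bond orders sum to 3 (valence 4) → 1 H
  atom 4: C, bond orders sum to 2 (valence 4) → 2 H
  atom 5: C, bond orders sum to 2 (valence 4) → 2 H
  atom 6: C, bond orders sum to 1 (valence 4) → 3 H
  atom 7: C, bond orders sum to 2 (valence 4) → 2 H
  atom 8: aromatic c, 3 neighbours → 0 H
  atom 9: aromatic c, 2 neighbours → 1 H
  atom 10: aromatic c, 2 neighbours → 1 H
  atom 11: aromatic c, 3 neighbours → 0 H
  atom 12: C, bond orders sum to 4 (valence 4) → 0 H
  atom 13: N, bond orders sum to 3 (valence 3) → 0 H
  atom 14: aromatic c, 3 neighbours → 0 H
  atom 15: aromatic c, 2 neighbours → 1 H
  atom 16: C, bond orders sum to 2 (valence 4) → 2 H
  atom 17: C, bond orders sum to 1 (valence 4) → 3 H
Total hydrogens: 19.

19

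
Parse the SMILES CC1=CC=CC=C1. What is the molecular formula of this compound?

C7H8

Walk through each heavy atom and fill implicit hydrogens from standard valence (C 4, N 3, O 2, S 2, halogen 1):
  atom 1: C, bond orders sum to 1 (valence 4) → 3 H
  atom 2: C, bond orders sum to 4 (valence 4) → 0 H
  atom 3: C, bond orders sum to 3 (valence 4) → 1 H
  atom 4: C, bond orders sum to 3 (valence 4) → 1 H
  atom 5: C, bond orders sum to 3 (valence 4) → 1 H
  atom 6: C, bond orders sum to 3 (valence 4) → 1 H
  atom 7: C, bond orders sum to 3 (valence 4) → 1 H
Totals → C:7, H:8.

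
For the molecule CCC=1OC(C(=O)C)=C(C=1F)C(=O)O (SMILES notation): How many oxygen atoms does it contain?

Scan the SMILES for O atoms (remember two-letter symbols like Cl and Br are single atoms).
Oxygen count: 4.

4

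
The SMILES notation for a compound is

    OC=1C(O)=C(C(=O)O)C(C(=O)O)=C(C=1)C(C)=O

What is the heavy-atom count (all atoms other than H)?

17

Every atom symbol written in the SMILES (organic subset) is one heavy atom; implicit H are not written.
Heavy atoms by element → C:10, O:7.
Total: 17.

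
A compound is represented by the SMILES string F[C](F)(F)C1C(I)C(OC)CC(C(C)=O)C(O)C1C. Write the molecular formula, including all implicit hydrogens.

C12H18F3IO3

Walk through each heavy atom and fill implicit hydrogens from standard valence (C 4, N 3, O 2, S 2, halogen 1):
  atom 1: F (halogen, monovalent) → 0 H
  atom 2: C with explicit H count 0
  atom 3: F (halogen, monovalent) → 0 H
  atom 4: F (halogen, monovalent) → 0 H
  atom 5: C, bond orders sum to 3 (valence 4) → 1 H
  atom 6: C, bond orders sum to 3 (valence 4) → 1 H
  atom 7: I (halogen, monovalent) → 0 H
  atom 8: C, bond orders sum to 3 (valence 4) → 1 H
  atom 9: O, bond orders sum to 2 (valence 2) → 0 H
  atom 10: C, bond orders sum to 1 (valence 4) → 3 H
  atom 11: C, bond orders sum to 2 (valence 4) → 2 H
  atom 12: C, bond orders sum to 3 (valence 4) → 1 H
  atom 13: C, bond orders sum to 4 (valence 4) → 0 H
  atom 14: C, bond orders sum to 1 (valence 4) → 3 H
  atom 15: O, bond orders sum to 2 (valence 2) → 0 H
  atom 16: C, bond orders sum to 3 (valence 4) → 1 H
  atom 17: O, bond orders sum to 1 (valence 2) → 1 H
  atom 18: C, bond orders sum to 3 (valence 4) → 1 H
  atom 19: C, bond orders sum to 1 (valence 4) → 3 H
Totals → C:12, H:18, F:3, I:1, O:3.
In Hill order: C12H18F3IO3.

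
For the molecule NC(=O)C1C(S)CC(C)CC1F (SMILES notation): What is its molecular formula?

Walk through each heavy atom and fill implicit hydrogens from standard valence (C 4, N 3, O 2, S 2, halogen 1):
  atom 1: N, bond orders sum to 1 (valence 3) → 2 H
  atom 2: C, bond orders sum to 4 (valence 4) → 0 H
  atom 3: O, bond orders sum to 2 (valence 2) → 0 H
  atom 4: C, bond orders sum to 3 (valence 4) → 1 H
  atom 5: C, bond orders sum to 3 (valence 4) → 1 H
  atom 6: S, bond orders sum to 1 (valence 2) → 1 H
  atom 7: C, bond orders sum to 2 (valence 4) → 2 H
  atom 8: C, bond orders sum to 3 (valence 4) → 1 H
  atom 9: C, bond orders sum to 1 (valence 4) → 3 H
  atom 10: C, bond orders sum to 2 (valence 4) → 2 H
  atom 11: C, bond orders sum to 3 (valence 4) → 1 H
  atom 12: F (halogen, monovalent) → 0 H
Totals → C:8, H:14, F:1, N:1, O:1, S:1.
In Hill order: C8H14FNOS.

C8H14FNOS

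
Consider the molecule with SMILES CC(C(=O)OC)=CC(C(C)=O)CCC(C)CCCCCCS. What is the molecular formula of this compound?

C18H32O3S

Walk through each heavy atom and fill implicit hydrogens from standard valence (C 4, N 3, O 2, S 2, halogen 1):
  atom 1: C, bond orders sum to 1 (valence 4) → 3 H
  atom 2: C, bond orders sum to 4 (valence 4) → 0 H
  atom 3: C, bond orders sum to 4 (valence 4) → 0 H
  atom 4: O, bond orders sum to 2 (valence 2) → 0 H
  atom 5: O, bond orders sum to 2 (valence 2) → 0 H
  atom 6: C, bond orders sum to 1 (valence 4) → 3 H
  atom 7: C, bond orders sum to 3 (valence 4) → 1 H
  atom 8: C, bond orders sum to 3 (valence 4) → 1 H
  atom 9: C, bond orders sum to 4 (valence 4) → 0 H
  atom 10: C, bond orders sum to 1 (valence 4) → 3 H
  atom 11: O, bond orders sum to 2 (valence 2) → 0 H
  atom 12: C, bond orders sum to 2 (valence 4) → 2 H
  atom 13: C, bond orders sum to 2 (valence 4) → 2 H
  atom 14: C, bond orders sum to 3 (valence 4) → 1 H
  atom 15: C, bond orders sum to 1 (valence 4) → 3 H
  atom 16: C, bond orders sum to 2 (valence 4) → 2 H
  atom 17: C, bond orders sum to 2 (valence 4) → 2 H
  atom 18: C, bond orders sum to 2 (valence 4) → 2 H
  atom 19: C, bond orders sum to 2 (valence 4) → 2 H
  atom 20: C, bond orders sum to 2 (valence 4) → 2 H
  atom 21: C, bond orders sum to 2 (valence 4) → 2 H
  atom 22: S, bond orders sum to 1 (valence 2) → 1 H
Totals → C:18, H:32, O:3, S:1.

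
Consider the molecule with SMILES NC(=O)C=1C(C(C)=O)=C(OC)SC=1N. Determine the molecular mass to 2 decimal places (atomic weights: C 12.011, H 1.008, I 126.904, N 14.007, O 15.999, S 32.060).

First, the molecular formula is C8H10N2O3S (counting implicit H from valence).
  C: 8 × 12.011 = 96.088
  H: 10 × 1.008 = 10.080
  N: 2 × 14.007 = 28.014
  O: 3 × 15.999 = 47.997
  S: 1 × 32.060 = 32.060
Sum: 8×12.011 + 10×1.008 + 2×14.007 + 3×15.999 + 1×32.060 = 214.239 → 214.24 g/mol.

214.24 g/mol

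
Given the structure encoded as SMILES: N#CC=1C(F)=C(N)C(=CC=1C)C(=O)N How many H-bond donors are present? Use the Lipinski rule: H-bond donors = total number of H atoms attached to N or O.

Donors: find every N or O and count the H atoms it carries.
  atom 1 (N): bond orders sum to 3 → 0 H
  atom 7 (N): bond orders sum to 1 → 2 H
  atom 13 (O): bond orders sum to 2 → 0 H
  atom 14 (N): bond orders sum to 1 → 2 H
Lipinski HBD = 4.

4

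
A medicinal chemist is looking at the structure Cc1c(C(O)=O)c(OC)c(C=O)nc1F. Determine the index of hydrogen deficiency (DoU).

6

Molecular formula: C9H8FNO4.
DoU = (2C + 2 + N − H − X) / 2, where X is the halogen count and O/S are ignored.
    = (2·9 + 2 + 1 − 8 − 1) / 2 = 12 / 2 = 6.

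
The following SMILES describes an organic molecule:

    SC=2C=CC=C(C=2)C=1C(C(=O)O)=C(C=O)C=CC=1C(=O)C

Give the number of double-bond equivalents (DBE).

11

Degree of unsaturation = (number of rings) + (number of π bonds).
Ring closures in the SMILES: 2.
π bonds: 9 double bonds (each 1 DoU) → 9 DoU from unsaturation.
Total DoU = 2 + 9 = 11.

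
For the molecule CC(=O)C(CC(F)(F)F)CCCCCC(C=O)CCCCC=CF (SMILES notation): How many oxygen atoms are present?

2

Scan the SMILES for O atoms (remember two-letter symbols like Cl and Br are single atoms).
Oxygen count: 2.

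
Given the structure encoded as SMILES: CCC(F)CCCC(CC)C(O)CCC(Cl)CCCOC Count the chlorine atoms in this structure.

Scan the SMILES for Cl atoms (remember two-letter symbols like Cl and Br are single atoms).
Chlorine count: 1.

1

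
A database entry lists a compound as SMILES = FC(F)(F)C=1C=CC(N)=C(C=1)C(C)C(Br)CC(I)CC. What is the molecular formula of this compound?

C14H18BrF3IN

Walk through each heavy atom and fill implicit hydrogens from standard valence (C 4, N 3, O 2, S 2, halogen 1):
  atom 1: F (halogen, monovalent) → 0 H
  atom 2: C, bond orders sum to 4 (valence 4) → 0 H
  atom 3: F (halogen, monovalent) → 0 H
  atom 4: F (halogen, monovalent) → 0 H
  atom 5: C, bond orders sum to 4 (valence 4) → 0 H
  atom 6: C, bond orders sum to 3 (valence 4) → 1 H
  atom 7: C, bond orders sum to 3 (valence 4) → 1 H
  atom 8: C, bond orders sum to 4 (valence 4) → 0 H
  atom 9: N, bond orders sum to 1 (valence 3) → 2 H
  atom 10: C, bond orders sum to 4 (valence 4) → 0 H
  atom 11: C, bond orders sum to 3 (valence 4) → 1 H
  atom 12: C, bond orders sum to 3 (valence 4) → 1 H
  atom 13: C, bond orders sum to 1 (valence 4) → 3 H
  atom 14: C, bond orders sum to 3 (valence 4) → 1 H
  atom 15: Br (halogen, monovalent) → 0 H
  atom 16: C, bond orders sum to 2 (valence 4) → 2 H
  atom 17: C, bond orders sum to 3 (valence 4) → 1 H
  atom 18: I (halogen, monovalent) → 0 H
  atom 19: C, bond orders sum to 2 (valence 4) → 2 H
  atom 20: C, bond orders sum to 1 (valence 4) → 3 H
Totals → C:14, H:18, Br:1, F:3, I:1, N:1.
In Hill order: C14H18BrF3IN.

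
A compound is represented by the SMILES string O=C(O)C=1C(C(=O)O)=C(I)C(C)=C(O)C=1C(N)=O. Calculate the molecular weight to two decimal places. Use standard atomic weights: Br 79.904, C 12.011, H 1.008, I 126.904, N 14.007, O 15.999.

First, the molecular formula is C10H8INO6 (counting implicit H from valence).
  C: 10 × 12.011 = 120.110
  H: 8 × 1.008 = 8.064
  I: 1 × 126.904 = 126.904
  N: 1 × 14.007 = 14.007
  O: 6 × 15.999 = 95.994
Sum: 10×12.011 + 8×1.008 + 1×126.904 + 1×14.007 + 6×15.999 = 365.079 → 365.08 g/mol.

365.08 g/mol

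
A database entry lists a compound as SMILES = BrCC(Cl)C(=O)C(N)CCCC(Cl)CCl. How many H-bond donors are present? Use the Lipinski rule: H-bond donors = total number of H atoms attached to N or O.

2

Donors: find every N or O and count the H atoms it carries.
  atom 6 (O): bond orders sum to 2 → 0 H
  atom 8 (N): bond orders sum to 1 → 2 H
Lipinski HBD = 2.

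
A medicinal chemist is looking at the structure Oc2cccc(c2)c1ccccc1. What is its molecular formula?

C12H10O

Walk through each heavy atom and fill implicit hydrogens from standard valence (C 4, N 3, O 2, S 2, halogen 1); for lowercase aromatic atoms, an aromatic c carries 1 H when it has two neighbours and 0 H with three, and aromatic n carries 0 H:
  atom 1: O, bond orders sum to 1 (valence 2) → 1 H
  atom 2: aromatic c, 3 neighbours → 0 H
  atom 3: aromatic c, 2 neighbours → 1 H
  atom 4: aromatic c, 2 neighbours → 1 H
  atom 5: aromatic c, 2 neighbours → 1 H
  atom 6: aromatic c, 3 neighbours → 0 H
  atom 7: aromatic c, 2 neighbours → 1 H
  atom 8: aromatic c, 3 neighbours → 0 H
  atom 9: aromatic c, 2 neighbours → 1 H
  atom 10: aromatic c, 2 neighbours → 1 H
  atom 11: aromatic c, 2 neighbours → 1 H
  atom 12: aromatic c, 2 neighbours → 1 H
  atom 13: aromatic c, 2 neighbours → 1 H
Totals → C:12, H:10, O:1.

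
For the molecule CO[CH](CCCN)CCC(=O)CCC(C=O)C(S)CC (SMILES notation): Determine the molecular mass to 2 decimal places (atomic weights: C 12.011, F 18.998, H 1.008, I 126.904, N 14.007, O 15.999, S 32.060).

303.46 g/mol

First, the molecular formula is C15H29NO3S (counting implicit H from valence).
  C: 15 × 12.011 = 180.165
  H: 29 × 1.008 = 29.232
  N: 1 × 14.007 = 14.007
  O: 3 × 15.999 = 47.997
  S: 1 × 32.060 = 32.060
Sum: 15×12.011 + 29×1.008 + 1×14.007 + 3×15.999 + 1×32.060 = 303.461 → 303.46 g/mol.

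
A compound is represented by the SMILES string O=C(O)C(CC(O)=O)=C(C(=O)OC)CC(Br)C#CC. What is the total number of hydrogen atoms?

Walk through each heavy atom and fill implicit hydrogens from standard valence (C 4, N 3, O 2, S 2, halogen 1):
  atom 1: O, bond orders sum to 2 (valence 2) → 0 H
  atom 2: C, bond orders sum to 4 (valence 4) → 0 H
  atom 3: O, bond orders sum to 1 (valence 2) → 1 H
  atom 4: C, bond orders sum to 4 (valence 4) → 0 H
  atom 5: C, bond orders sum to 2 (valence 4) → 2 H
  atom 6: C, bond orders sum to 4 (valence 4) → 0 H
  atom 7: O, bond orders sum to 1 (valence 2) → 1 H
  atom 8: O, bond orders sum to 2 (valence 2) → 0 H
  atom 9: C, bond orders sum to 4 (valence 4) → 0 H
  atom 10: C, bond orders sum to 4 (valence 4) → 0 H
  atom 11: O, bond orders sum to 2 (valence 2) → 0 H
  atom 12: O, bond orders sum to 2 (valence 2) → 0 H
  atom 13: C, bond orders sum to 1 (valence 4) → 3 H
  atom 14: C, bond orders sum to 2 (valence 4) → 2 H
  atom 15: C, bond orders sum to 3 (valence 4) → 1 H
  atom 16: Br (halogen, monovalent) → 0 H
  atom 17: C, bond orders sum to 4 (valence 4) → 0 H
  atom 18: C, bond orders sum to 4 (valence 4) → 0 H
  atom 19: C, bond orders sum to 1 (valence 4) → 3 H
Total hydrogens: 13.

13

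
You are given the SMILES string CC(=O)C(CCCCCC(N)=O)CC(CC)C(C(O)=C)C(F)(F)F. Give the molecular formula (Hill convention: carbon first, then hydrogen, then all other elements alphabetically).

C17H28F3NO3

Walk through each heavy atom and fill implicit hydrogens from standard valence (C 4, N 3, O 2, S 2, halogen 1):
  atom 1: C, bond orders sum to 1 (valence 4) → 3 H
  atom 2: C, bond orders sum to 4 (valence 4) → 0 H
  atom 3: O, bond orders sum to 2 (valence 2) → 0 H
  atom 4: C, bond orders sum to 3 (valence 4) → 1 H
  atom 5: C, bond orders sum to 2 (valence 4) → 2 H
  atom 6: C, bond orders sum to 2 (valence 4) → 2 H
  atom 7: C, bond orders sum to 2 (valence 4) → 2 H
  atom 8: C, bond orders sum to 2 (valence 4) → 2 H
  atom 9: C, bond orders sum to 2 (valence 4) → 2 H
  atom 10: C, bond orders sum to 4 (valence 4) → 0 H
  atom 11: N, bond orders sum to 1 (valence 3) → 2 H
  atom 12: O, bond orders sum to 2 (valence 2) → 0 H
  atom 13: C, bond orders sum to 2 (valence 4) → 2 H
  atom 14: C, bond orders sum to 3 (valence 4) → 1 H
  atom 15: C, bond orders sum to 2 (valence 4) → 2 H
  atom 16: C, bond orders sum to 1 (valence 4) → 3 H
  atom 17: C, bond orders sum to 3 (valence 4) → 1 H
  atom 18: C, bond orders sum to 4 (valence 4) → 0 H
  atom 19: O, bond orders sum to 1 (valence 2) → 1 H
  atom 20: C, bond orders sum to 2 (valence 4) → 2 H
  atom 21: C, bond orders sum to 4 (valence 4) → 0 H
  atom 22: F (halogen, monovalent) → 0 H
  atom 23: F (halogen, monovalent) → 0 H
  atom 24: F (halogen, monovalent) → 0 H
Totals → C:17, H:28, F:3, N:1, O:3.
In Hill order: C17H28F3NO3.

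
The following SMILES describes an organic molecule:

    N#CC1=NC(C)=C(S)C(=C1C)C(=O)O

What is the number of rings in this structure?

In SMILES, each pair of matching ring-closure digits denotes one ring-closing bond; the number of such bonds equals the number of independent rings.
Ring-closure bonds here: 1.

1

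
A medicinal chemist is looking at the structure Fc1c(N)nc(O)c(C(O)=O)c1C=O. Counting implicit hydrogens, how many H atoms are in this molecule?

5

Walk through each heavy atom and fill implicit hydrogens from standard valence (C 4, N 3, O 2, S 2, halogen 1); for lowercase aromatic atoms, an aromatic c carries 1 H when it has two neighbours and 0 H with three, and aromatic n carries 0 H:
  atom 1: F (halogen, monovalent) → 0 H
  atom 2: aromatic c, 3 neighbours → 0 H
  atom 3: aromatic c, 3 neighbours → 0 H
  atom 4: N, bond orders sum to 1 (valence 3) → 2 H
  atom 5: aromatic n, 2 neighbours → 0 H
  atom 6: aromatic c, 3 neighbours → 0 H
  atom 7: O, bond orders sum to 1 (valence 2) → 1 H
  atom 8: aromatic c, 3 neighbours → 0 H
  atom 9: C, bond orders sum to 4 (valence 4) → 0 H
  atom 10: O, bond orders sum to 1 (valence 2) → 1 H
  atom 11: O, bond orders sum to 2 (valence 2) → 0 H
  atom 12: aromatic c, 3 neighbours → 0 H
  atom 13: C, bond orders sum to 3 (valence 4) → 1 H
  atom 14: O, bond orders sum to 2 (valence 2) → 0 H
Total hydrogens: 5.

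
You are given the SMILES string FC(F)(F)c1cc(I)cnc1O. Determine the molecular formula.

Walk through each heavy atom and fill implicit hydrogens from standard valence (C 4, N 3, O 2, S 2, halogen 1); for lowercase aromatic atoms, an aromatic c carries 1 H when it has two neighbours and 0 H with three, and aromatic n carries 0 H:
  atom 1: F (halogen, monovalent) → 0 H
  atom 2: C, bond orders sum to 4 (valence 4) → 0 H
  atom 3: F (halogen, monovalent) → 0 H
  atom 4: F (halogen, monovalent) → 0 H
  atom 5: aromatic c, 3 neighbours → 0 H
  atom 6: aromatic c, 2 neighbours → 1 H
  atom 7: aromatic c, 3 neighbours → 0 H
  atom 8: I (halogen, monovalent) → 0 H
  atom 9: aromatic c, 2 neighbours → 1 H
  atom 10: aromatic n, 2 neighbours → 0 H
  atom 11: aromatic c, 3 neighbours → 0 H
  atom 12: O, bond orders sum to 1 (valence 2) → 1 H
Totals → C:6, H:3, F:3, I:1, N:1, O:1.

C6H3F3INO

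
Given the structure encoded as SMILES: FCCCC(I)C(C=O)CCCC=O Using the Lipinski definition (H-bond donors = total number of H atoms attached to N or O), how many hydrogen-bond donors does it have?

Donors: find every N or O and count the H atoms it carries.
  atom 9 (O): bond orders sum to 2 → 0 H
  atom 14 (O): bond orders sum to 2 → 0 H
Lipinski HBD = 0.

0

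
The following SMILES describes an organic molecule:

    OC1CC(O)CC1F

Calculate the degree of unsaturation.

Degree of unsaturation = (number of rings) + (number of π bonds).
Ring closures in the SMILES: 1.
π bonds: none → 0 DoU from unsaturation.
Total DoU = 1 + 0 = 1.

1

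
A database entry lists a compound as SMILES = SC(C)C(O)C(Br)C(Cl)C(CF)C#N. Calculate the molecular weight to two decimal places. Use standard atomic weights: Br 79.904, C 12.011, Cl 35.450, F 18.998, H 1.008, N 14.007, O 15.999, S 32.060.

304.60 g/mol

First, the molecular formula is C8H12BrClFNOS (counting implicit H from valence).
  Br: 1 × 79.904 = 79.904
  C: 8 × 12.011 = 96.088
  Cl: 1 × 35.450 = 35.450
  F: 1 × 18.998 = 18.998
  H: 12 × 1.008 = 12.096
  N: 1 × 14.007 = 14.007
  O: 1 × 15.999 = 15.999
  S: 1 × 32.060 = 32.060
Sum: 1×79.904 + 8×12.011 + 1×35.450 + 1×18.998 + 12×1.008 + 1×14.007 + 1×15.999 + 1×32.060 = 304.602 → 304.60 g/mol.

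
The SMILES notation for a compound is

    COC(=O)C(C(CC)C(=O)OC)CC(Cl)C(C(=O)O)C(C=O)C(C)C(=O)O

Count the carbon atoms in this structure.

Count every carbon token in the SMILES (each C, including those in ring-closure positions and inside branches).
Carbon count: 17.

17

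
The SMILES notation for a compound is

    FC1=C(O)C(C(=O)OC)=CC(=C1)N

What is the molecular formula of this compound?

C8H8FNO3

Walk through each heavy atom and fill implicit hydrogens from standard valence (C 4, N 3, O 2, S 2, halogen 1):
  atom 1: F (halogen, monovalent) → 0 H
  atom 2: C, bond orders sum to 4 (valence 4) → 0 H
  atom 3: C, bond orders sum to 4 (valence 4) → 0 H
  atom 4: O, bond orders sum to 1 (valence 2) → 1 H
  atom 5: C, bond orders sum to 4 (valence 4) → 0 H
  atom 6: C, bond orders sum to 4 (valence 4) → 0 H
  atom 7: O, bond orders sum to 2 (valence 2) → 0 H
  atom 8: O, bond orders sum to 2 (valence 2) → 0 H
  atom 9: C, bond orders sum to 1 (valence 4) → 3 H
  atom 10: C, bond orders sum to 3 (valence 4) → 1 H
  atom 11: C, bond orders sum to 4 (valence 4) → 0 H
  atom 12: C, bond orders sum to 3 (valence 4) → 1 H
  atom 13: N, bond orders sum to 1 (valence 3) → 2 H
Totals → C:8, H:8, F:1, N:1, O:3.
In Hill order: C8H8FNO3.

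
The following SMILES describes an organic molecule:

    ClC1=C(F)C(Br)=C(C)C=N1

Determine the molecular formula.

Walk through each heavy atom and fill implicit hydrogens from standard valence (C 4, N 3, O 2, S 2, halogen 1):
  atom 1: Cl (halogen, monovalent) → 0 H
  atom 2: C, bond orders sum to 4 (valence 4) → 0 H
  atom 3: C, bond orders sum to 4 (valence 4) → 0 H
  atom 4: F (halogen, monovalent) → 0 H
  atom 5: C, bond orders sum to 4 (valence 4) → 0 H
  atom 6: Br (halogen, monovalent) → 0 H
  atom 7: C, bond orders sum to 4 (valence 4) → 0 H
  atom 8: C, bond orders sum to 1 (valence 4) → 3 H
  atom 9: C, bond orders sum to 3 (valence 4) → 1 H
  atom 10: N, bond orders sum to 3 (valence 3) → 0 H
Totals → C:6, H:4, Br:1, Cl:1, F:1, N:1.

C6H4BrClFN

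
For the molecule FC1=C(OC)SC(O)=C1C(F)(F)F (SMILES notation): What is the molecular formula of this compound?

C6H4F4O2S

Walk through each heavy atom and fill implicit hydrogens from standard valence (C 4, N 3, O 2, S 2, halogen 1):
  atom 1: F (halogen, monovalent) → 0 H
  atom 2: C, bond orders sum to 4 (valence 4) → 0 H
  atom 3: C, bond orders sum to 4 (valence 4) → 0 H
  atom 4: O, bond orders sum to 2 (valence 2) → 0 H
  atom 5: C, bond orders sum to 1 (valence 4) → 3 H
  atom 6: S, bond orders sum to 2 (valence 2) → 0 H
  atom 7: C, bond orders sum to 4 (valence 4) → 0 H
  atom 8: O, bond orders sum to 1 (valence 2) → 1 H
  atom 9: C, bond orders sum to 4 (valence 4) → 0 H
  atom 10: C, bond orders sum to 4 (valence 4) → 0 H
  atom 11: F (halogen, monovalent) → 0 H
  atom 12: F (halogen, monovalent) → 0 H
  atom 13: F (halogen, monovalent) → 0 H
Totals → C:6, H:4, F:4, O:2, S:1.
In Hill order: C6H4F4O2S.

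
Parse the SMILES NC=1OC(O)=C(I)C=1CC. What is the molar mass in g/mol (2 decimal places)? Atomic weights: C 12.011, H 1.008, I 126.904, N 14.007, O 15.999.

253.04 g/mol

First, the molecular formula is C6H8INO2 (counting implicit H from valence).
  C: 6 × 12.011 = 72.066
  H: 8 × 1.008 = 8.064
  I: 1 × 126.904 = 126.904
  N: 1 × 14.007 = 14.007
  O: 2 × 15.999 = 31.998
Sum: 6×12.011 + 8×1.008 + 1×126.904 + 1×14.007 + 2×15.999 = 253.039 → 253.04 g/mol.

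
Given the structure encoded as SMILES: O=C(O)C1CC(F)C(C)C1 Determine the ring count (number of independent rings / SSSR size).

In SMILES, each pair of matching ring-closure digits denotes one ring-closing bond; the number of such bonds equals the number of independent rings.
Ring-closure bonds here: 1.

1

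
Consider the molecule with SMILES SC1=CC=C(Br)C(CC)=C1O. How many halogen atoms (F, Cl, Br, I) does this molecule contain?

1

Halogen atoms appear at heavy-atom position 6 (1×Br).
Other groups present: 1 hydroxyl, 1 thiol.
Halogen count: 1.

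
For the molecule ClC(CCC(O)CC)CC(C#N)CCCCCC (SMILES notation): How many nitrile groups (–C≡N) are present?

1

The nitrile motif appears at heavy-atom position 11 in the SMILES.
Other groups present: 1 hydroxyl.
Nitrile count: 1.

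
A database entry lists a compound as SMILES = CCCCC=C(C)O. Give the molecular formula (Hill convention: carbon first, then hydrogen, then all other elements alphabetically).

C7H14O

Walk through each heavy atom and fill implicit hydrogens from standard valence (C 4, N 3, O 2, S 2, halogen 1):
  atom 1: C, bond orders sum to 1 (valence 4) → 3 H
  atom 2: C, bond orders sum to 2 (valence 4) → 2 H
  atom 3: C, bond orders sum to 2 (valence 4) → 2 H
  atom 4: C, bond orders sum to 2 (valence 4) → 2 H
  atom 5: C, bond orders sum to 3 (valence 4) → 1 H
  atom 6: C, bond orders sum to 4 (valence 4) → 0 H
  atom 7: C, bond orders sum to 1 (valence 4) → 3 H
  atom 8: O, bond orders sum to 1 (valence 2) → 1 H
Totals → C:7, H:14, O:1.
In Hill order: C7H14O.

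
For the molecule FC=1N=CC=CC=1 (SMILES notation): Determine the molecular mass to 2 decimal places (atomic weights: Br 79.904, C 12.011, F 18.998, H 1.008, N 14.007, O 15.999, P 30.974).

97.09 g/mol

First, the molecular formula is C5H4FN (counting implicit H from valence).
  C: 5 × 12.011 = 60.055
  F: 1 × 18.998 = 18.998
  H: 4 × 1.008 = 4.032
  N: 1 × 14.007 = 14.007
Sum: 5×12.011 + 1×18.998 + 4×1.008 + 1×14.007 = 97.092 → 97.09 g/mol.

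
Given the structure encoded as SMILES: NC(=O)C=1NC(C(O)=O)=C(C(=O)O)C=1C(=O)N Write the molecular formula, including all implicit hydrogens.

Walk through each heavy atom and fill implicit hydrogens from standard valence (C 4, N 3, O 2, S 2, halogen 1):
  atom 1: N, bond orders sum to 1 (valence 3) → 2 H
  atom 2: C, bond orders sum to 4 (valence 4) → 0 H
  atom 3: O, bond orders sum to 2 (valence 2) → 0 H
  atom 4: C, bond orders sum to 4 (valence 4) → 0 H
  atom 5: N, bond orders sum to 2 (valence 3) → 1 H
  atom 6: C, bond orders sum to 4 (valence 4) → 0 H
  atom 7: C, bond orders sum to 4 (valence 4) → 0 H
  atom 8: O, bond orders sum to 1 (valence 2) → 1 H
  atom 9: O, bond orders sum to 2 (valence 2) → 0 H
  atom 10: C, bond orders sum to 4 (valence 4) → 0 H
  atom 11: C, bond orders sum to 4 (valence 4) → 0 H
  atom 12: O, bond orders sum to 2 (valence 2) → 0 H
  atom 13: O, bond orders sum to 1 (valence 2) → 1 H
  atom 14: C, bond orders sum to 4 (valence 4) → 0 H
  atom 15: C, bond orders sum to 4 (valence 4) → 0 H
  atom 16: O, bond orders sum to 2 (valence 2) → 0 H
  atom 17: N, bond orders sum to 1 (valence 3) → 2 H
Totals → C:8, H:7, N:3, O:6.

C8H7N3O6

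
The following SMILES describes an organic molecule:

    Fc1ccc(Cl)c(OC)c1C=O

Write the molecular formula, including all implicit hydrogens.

Walk through each heavy atom and fill implicit hydrogens from standard valence (C 4, N 3, O 2, S 2, halogen 1); for lowercase aromatic atoms, an aromatic c carries 1 H when it has two neighbours and 0 H with three, and aromatic n carries 0 H:
  atom 1: F (halogen, monovalent) → 0 H
  atom 2: aromatic c, 3 neighbours → 0 H
  atom 3: aromatic c, 2 neighbours → 1 H
  atom 4: aromatic c, 2 neighbours → 1 H
  atom 5: aromatic c, 3 neighbours → 0 H
  atom 6: Cl (halogen, monovalent) → 0 H
  atom 7: aromatic c, 3 neighbours → 0 H
  atom 8: O, bond orders sum to 2 (valence 2) → 0 H
  atom 9: C, bond orders sum to 1 (valence 4) → 3 H
  atom 10: aromatic c, 3 neighbours → 0 H
  atom 11: C, bond orders sum to 3 (valence 4) → 1 H
  atom 12: O, bond orders sum to 2 (valence 2) → 0 H
Totals → C:8, H:6, Cl:1, F:1, O:2.
In Hill order: C8H6ClFO2.

C8H6ClFO2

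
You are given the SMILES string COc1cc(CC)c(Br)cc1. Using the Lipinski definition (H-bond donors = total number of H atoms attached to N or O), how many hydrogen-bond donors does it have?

Donors: find every N or O and count the H atoms it carries.
  atom 2 (O): bond orders sum to 2 → 0 H
Lipinski HBD = 0.

0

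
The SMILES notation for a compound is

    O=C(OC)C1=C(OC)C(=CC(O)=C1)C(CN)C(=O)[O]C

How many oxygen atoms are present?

6

Scan the SMILES for O atoms (remember two-letter symbols like Cl and Br are single atoms).
Oxygen count: 6.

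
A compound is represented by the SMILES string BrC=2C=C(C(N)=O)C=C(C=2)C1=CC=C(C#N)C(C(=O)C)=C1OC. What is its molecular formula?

C17H13BrN2O3

Walk through each heavy atom and fill implicit hydrogens from standard valence (C 4, N 3, O 2, S 2, halogen 1):
  atom 1: Br (halogen, monovalent) → 0 H
  atom 2: C, bond orders sum to 4 (valence 4) → 0 H
  atom 3: C, bond orders sum to 3 (valence 4) → 1 H
  atom 4: C, bond orders sum to 4 (valence 4) → 0 H
  atom 5: C, bond orders sum to 4 (valence 4) → 0 H
  atom 6: N, bond orders sum to 1 (valence 3) → 2 H
  atom 7: O, bond orders sum to 2 (valence 2) → 0 H
  atom 8: C, bond orders sum to 3 (valence 4) → 1 H
  atom 9: C, bond orders sum to 4 (valence 4) → 0 H
  atom 10: C, bond orders sum to 3 (valence 4) → 1 H
  atom 11: C, bond orders sum to 4 (valence 4) → 0 H
  atom 12: C, bond orders sum to 3 (valence 4) → 1 H
  atom 13: C, bond orders sum to 3 (valence 4) → 1 H
  atom 14: C, bond orders sum to 4 (valence 4) → 0 H
  atom 15: C, bond orders sum to 4 (valence 4) → 0 H
  atom 16: N, bond orders sum to 3 (valence 3) → 0 H
  atom 17: C, bond orders sum to 4 (valence 4) → 0 H
  atom 18: C, bond orders sum to 4 (valence 4) → 0 H
  atom 19: O, bond orders sum to 2 (valence 2) → 0 H
  atom 20: C, bond orders sum to 1 (valence 4) → 3 H
  atom 21: C, bond orders sum to 4 (valence 4) → 0 H
  atom 22: O, bond orders sum to 2 (valence 2) → 0 H
  atom 23: C, bond orders sum to 1 (valence 4) → 3 H
Totals → C:17, H:13, Br:1, N:2, O:3.
In Hill order: C17H13BrN2O3.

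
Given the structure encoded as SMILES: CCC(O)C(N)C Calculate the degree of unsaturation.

0

Degree of unsaturation = (number of rings) + (number of π bonds).
Ring closures in the SMILES: 0.
π bonds: none → 0 DoU from unsaturation.
Total DoU = 0 + 0 = 0.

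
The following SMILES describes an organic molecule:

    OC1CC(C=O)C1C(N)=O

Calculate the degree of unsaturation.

3

Degree of unsaturation = (number of rings) + (number of π bonds).
Ring closures in the SMILES: 1.
π bonds: 2 double bonds (each 1 DoU) → 2 DoU from unsaturation.
Total DoU = 1 + 2 = 3.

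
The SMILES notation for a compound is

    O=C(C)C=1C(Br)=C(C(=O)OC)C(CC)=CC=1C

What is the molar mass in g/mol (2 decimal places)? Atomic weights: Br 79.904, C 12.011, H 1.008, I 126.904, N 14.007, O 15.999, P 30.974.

299.16 g/mol

First, the molecular formula is C13H15BrO3 (counting implicit H from valence).
  Br: 1 × 79.904 = 79.904
  C: 13 × 12.011 = 156.143
  H: 15 × 1.008 = 15.120
  O: 3 × 15.999 = 47.997
Sum: 1×79.904 + 13×12.011 + 15×1.008 + 3×15.999 = 299.164 → 299.16 g/mol.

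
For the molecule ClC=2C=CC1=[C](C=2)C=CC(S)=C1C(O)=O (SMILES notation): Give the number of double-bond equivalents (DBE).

8

Degree of unsaturation = (number of rings) + (number of π bonds).
Ring closures in the SMILES: 2.
π bonds: 6 double bonds (each 1 DoU) → 6 DoU from unsaturation.
Total DoU = 2 + 6 = 8.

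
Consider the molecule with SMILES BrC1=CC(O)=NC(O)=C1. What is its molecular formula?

Walk through each heavy atom and fill implicit hydrogens from standard valence (C 4, N 3, O 2, S 2, halogen 1):
  atom 1: Br (halogen, monovalent) → 0 H
  atom 2: C, bond orders sum to 4 (valence 4) → 0 H
  atom 3: C, bond orders sum to 3 (valence 4) → 1 H
  atom 4: C, bond orders sum to 4 (valence 4) → 0 H
  atom 5: O, bond orders sum to 1 (valence 2) → 1 H
  atom 6: N, bond orders sum to 3 (valence 3) → 0 H
  atom 7: C, bond orders sum to 4 (valence 4) → 0 H
  atom 8: O, bond orders sum to 1 (valence 2) → 1 H
  atom 9: C, bond orders sum to 3 (valence 4) → 1 H
Totals → C:5, H:4, Br:1, N:1, O:2.
In Hill order: C5H4BrNO2.

C5H4BrNO2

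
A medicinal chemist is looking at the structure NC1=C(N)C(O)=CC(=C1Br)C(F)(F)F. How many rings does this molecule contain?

1

In SMILES, each pair of matching ring-closure digits denotes one ring-closing bond; the number of such bonds equals the number of independent rings.
Ring-closure bonds here: 1.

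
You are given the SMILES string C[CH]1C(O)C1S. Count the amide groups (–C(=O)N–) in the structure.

0

Scan the SMILES for the amide motif — none present.
Groups that are present: 1 hydroxyl, 1 thiol.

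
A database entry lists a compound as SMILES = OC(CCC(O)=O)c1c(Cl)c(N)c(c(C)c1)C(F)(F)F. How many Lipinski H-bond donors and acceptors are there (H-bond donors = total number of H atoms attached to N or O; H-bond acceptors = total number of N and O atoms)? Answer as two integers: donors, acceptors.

4, 4

Donors: find every N or O and count the H atoms it carries.
  atom 1 (O): bond orders sum to 1 → 1 H
  atom 6 (O): bond orders sum to 1 → 1 H
  atom 7 (O): bond orders sum to 2 → 0 H
  atom 12 (N): bond orders sum to 1 → 2 H
Lipinski HBD = 4.
Acceptors: N atoms = 1, O atoms = 3 → HBA = 4.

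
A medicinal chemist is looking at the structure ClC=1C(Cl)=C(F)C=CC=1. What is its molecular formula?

C6H3Cl2F

Walk through each heavy atom and fill implicit hydrogens from standard valence (C 4, N 3, O 2, S 2, halogen 1):
  atom 1: Cl (halogen, monovalent) → 0 H
  atom 2: C, bond orders sum to 4 (valence 4) → 0 H
  atom 3: C, bond orders sum to 4 (valence 4) → 0 H
  atom 4: Cl (halogen, monovalent) → 0 H
  atom 5: C, bond orders sum to 4 (valence 4) → 0 H
  atom 6: F (halogen, monovalent) → 0 H
  atom 7: C, bond orders sum to 3 (valence 4) → 1 H
  atom 8: C, bond orders sum to 3 (valence 4) → 1 H
  atom 9: C, bond orders sum to 3 (valence 4) → 1 H
Totals → C:6, H:3, Cl:2, F:1.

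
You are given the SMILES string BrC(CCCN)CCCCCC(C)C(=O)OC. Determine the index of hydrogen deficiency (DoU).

Degree of unsaturation = (number of rings) + (number of π bonds).
Ring closures in the SMILES: 0.
π bonds: 1 double bond (each 1 DoU) → 1 DoU from unsaturation.
Total DoU = 0 + 1 = 1.

1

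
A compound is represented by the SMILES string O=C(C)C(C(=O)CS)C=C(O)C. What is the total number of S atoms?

1

Scan the SMILES for S atoms (remember two-letter symbols like Cl and Br are single atoms).
Sulfur count: 1.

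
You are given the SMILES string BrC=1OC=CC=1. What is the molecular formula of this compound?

Walk through each heavy atom and fill implicit hydrogens from standard valence (C 4, N 3, O 2, S 2, halogen 1):
  atom 1: Br (halogen, monovalent) → 0 H
  atom 2: C, bond orders sum to 4 (valence 4) → 0 H
  atom 3: O, bond orders sum to 2 (valence 2) → 0 H
  atom 4: C, bond orders sum to 3 (valence 4) → 1 H
  atom 5: C, bond orders sum to 3 (valence 4) → 1 H
  atom 6: C, bond orders sum to 3 (valence 4) → 1 H
Totals → C:4, H:3, Br:1, O:1.

C4H3BrO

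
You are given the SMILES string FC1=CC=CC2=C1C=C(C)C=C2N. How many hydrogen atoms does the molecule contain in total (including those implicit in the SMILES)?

10

Walk through each heavy atom and fill implicit hydrogens from standard valence (C 4, N 3, O 2, S 2, halogen 1):
  atom 1: F (halogen, monovalent) → 0 H
  atom 2: C, bond orders sum to 4 (valence 4) → 0 H
  atom 3: C, bond orders sum to 3 (valence 4) → 1 H
  atom 4: C, bond orders sum to 3 (valence 4) → 1 H
  atom 5: C, bond orders sum to 3 (valence 4) → 1 H
  atom 6: C, bond orders sum to 4 (valence 4) → 0 H
  atom 7: C, bond orders sum to 4 (valence 4) → 0 H
  atom 8: C, bond orders sum to 3 (valence 4) → 1 H
  atom 9: C, bond orders sum to 4 (valence 4) → 0 H
  atom 10: C, bond orders sum to 1 (valence 4) → 3 H
  atom 11: C, bond orders sum to 3 (valence 4) → 1 H
  atom 12: C, bond orders sum to 4 (valence 4) → 0 H
  atom 13: N, bond orders sum to 1 (valence 3) → 2 H
Total hydrogens: 10.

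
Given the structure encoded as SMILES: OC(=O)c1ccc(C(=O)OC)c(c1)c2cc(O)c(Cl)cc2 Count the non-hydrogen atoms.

Every atom symbol written in the SMILES (organic subset) is one heavy atom; implicit H are not written.
Heavy atoms by element → C:15, Cl:1, O:5.
Total: 21.

21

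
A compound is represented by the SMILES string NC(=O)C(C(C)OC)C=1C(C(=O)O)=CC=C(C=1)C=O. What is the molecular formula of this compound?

C13H15NO5

Walk through each heavy atom and fill implicit hydrogens from standard valence (C 4, N 3, O 2, S 2, halogen 1):
  atom 1: N, bond orders sum to 1 (valence 3) → 2 H
  atom 2: C, bond orders sum to 4 (valence 4) → 0 H
  atom 3: O, bond orders sum to 2 (valence 2) → 0 H
  atom 4: C, bond orders sum to 3 (valence 4) → 1 H
  atom 5: C, bond orders sum to 3 (valence 4) → 1 H
  atom 6: C, bond orders sum to 1 (valence 4) → 3 H
  atom 7: O, bond orders sum to 2 (valence 2) → 0 H
  atom 8: C, bond orders sum to 1 (valence 4) → 3 H
  atom 9: C, bond orders sum to 4 (valence 4) → 0 H
  atom 10: C, bond orders sum to 4 (valence 4) → 0 H
  atom 11: C, bond orders sum to 4 (valence 4) → 0 H
  atom 12: O, bond orders sum to 2 (valence 2) → 0 H
  atom 13: O, bond orders sum to 1 (valence 2) → 1 H
  atom 14: C, bond orders sum to 3 (valence 4) → 1 H
  atom 15: C, bond orders sum to 3 (valence 4) → 1 H
  atom 16: C, bond orders sum to 4 (valence 4) → 0 H
  atom 17: C, bond orders sum to 3 (valence 4) → 1 H
  atom 18: C, bond orders sum to 3 (valence 4) → 1 H
  atom 19: O, bond orders sum to 2 (valence 2) → 0 H
Totals → C:13, H:15, N:1, O:5.
In Hill order: C13H15NO5.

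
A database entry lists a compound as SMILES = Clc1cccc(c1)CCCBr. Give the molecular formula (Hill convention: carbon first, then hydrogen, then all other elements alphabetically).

Walk through each heavy atom and fill implicit hydrogens from standard valence (C 4, N 3, O 2, S 2, halogen 1); for lowercase aromatic atoms, an aromatic c carries 1 H when it has two neighbours and 0 H with three, and aromatic n carries 0 H:
  atom 1: Cl (halogen, monovalent) → 0 H
  atom 2: aromatic c, 3 neighbours → 0 H
  atom 3: aromatic c, 2 neighbours → 1 H
  atom 4: aromatic c, 2 neighbours → 1 H
  atom 5: aromatic c, 2 neighbours → 1 H
  atom 6: aromatic c, 3 neighbours → 0 H
  atom 7: aromatic c, 2 neighbours → 1 H
  atom 8: C, bond orders sum to 2 (valence 4) → 2 H
  atom 9: C, bond orders sum to 2 (valence 4) → 2 H
  atom 10: C, bond orders sum to 2 (valence 4) → 2 H
  atom 11: Br (halogen, monovalent) → 0 H
Totals → C:9, H:10, Br:1, Cl:1.
In Hill order: C9H10BrCl.

C9H10BrCl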